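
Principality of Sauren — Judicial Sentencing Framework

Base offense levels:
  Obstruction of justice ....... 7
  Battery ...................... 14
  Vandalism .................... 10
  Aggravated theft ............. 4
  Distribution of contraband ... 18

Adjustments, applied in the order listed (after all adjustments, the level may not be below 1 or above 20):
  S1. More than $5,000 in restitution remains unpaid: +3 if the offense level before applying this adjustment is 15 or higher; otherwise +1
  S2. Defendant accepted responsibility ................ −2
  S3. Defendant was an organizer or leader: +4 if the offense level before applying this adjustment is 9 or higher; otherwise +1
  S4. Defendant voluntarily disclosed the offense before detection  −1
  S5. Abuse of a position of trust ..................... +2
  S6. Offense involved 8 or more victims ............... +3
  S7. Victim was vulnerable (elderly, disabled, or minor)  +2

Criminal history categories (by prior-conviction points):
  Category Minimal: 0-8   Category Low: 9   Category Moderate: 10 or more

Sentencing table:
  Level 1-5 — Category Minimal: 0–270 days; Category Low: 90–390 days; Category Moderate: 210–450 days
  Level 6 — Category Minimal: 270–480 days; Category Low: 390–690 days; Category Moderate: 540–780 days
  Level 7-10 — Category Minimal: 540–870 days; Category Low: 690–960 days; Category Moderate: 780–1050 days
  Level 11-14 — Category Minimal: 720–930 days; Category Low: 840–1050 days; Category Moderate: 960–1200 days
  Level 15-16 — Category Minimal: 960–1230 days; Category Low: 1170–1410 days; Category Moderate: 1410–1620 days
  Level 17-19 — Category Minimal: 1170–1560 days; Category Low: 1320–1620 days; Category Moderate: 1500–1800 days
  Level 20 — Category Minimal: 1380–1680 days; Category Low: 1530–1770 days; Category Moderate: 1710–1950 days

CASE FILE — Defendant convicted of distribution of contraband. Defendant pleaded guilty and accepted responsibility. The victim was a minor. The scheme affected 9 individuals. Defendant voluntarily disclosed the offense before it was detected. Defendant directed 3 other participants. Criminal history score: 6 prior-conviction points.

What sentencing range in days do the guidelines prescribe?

1380-1680 days

Base offense level for distribution of contraband: 18.
S2 applies: 18 − 2 = 16.
S3 applies (level before this adjustment is 16 ≥ 9, so +4): 16 + 4 = 20.
S4 applies: 20 − 1 = 19.
S6 applies: 19 + 3 = 22.
S7 applies: 22 + 2 = 24.
Level 24 exceeds the maximum of 20; capped at 20.
Final offense level: 20.
Criminal history: 6 prior points → Category Minimal (0-8).
Level 20 falls in the 20 band.
Grid: Level 20 × Category Minimal = 1380-1680 days.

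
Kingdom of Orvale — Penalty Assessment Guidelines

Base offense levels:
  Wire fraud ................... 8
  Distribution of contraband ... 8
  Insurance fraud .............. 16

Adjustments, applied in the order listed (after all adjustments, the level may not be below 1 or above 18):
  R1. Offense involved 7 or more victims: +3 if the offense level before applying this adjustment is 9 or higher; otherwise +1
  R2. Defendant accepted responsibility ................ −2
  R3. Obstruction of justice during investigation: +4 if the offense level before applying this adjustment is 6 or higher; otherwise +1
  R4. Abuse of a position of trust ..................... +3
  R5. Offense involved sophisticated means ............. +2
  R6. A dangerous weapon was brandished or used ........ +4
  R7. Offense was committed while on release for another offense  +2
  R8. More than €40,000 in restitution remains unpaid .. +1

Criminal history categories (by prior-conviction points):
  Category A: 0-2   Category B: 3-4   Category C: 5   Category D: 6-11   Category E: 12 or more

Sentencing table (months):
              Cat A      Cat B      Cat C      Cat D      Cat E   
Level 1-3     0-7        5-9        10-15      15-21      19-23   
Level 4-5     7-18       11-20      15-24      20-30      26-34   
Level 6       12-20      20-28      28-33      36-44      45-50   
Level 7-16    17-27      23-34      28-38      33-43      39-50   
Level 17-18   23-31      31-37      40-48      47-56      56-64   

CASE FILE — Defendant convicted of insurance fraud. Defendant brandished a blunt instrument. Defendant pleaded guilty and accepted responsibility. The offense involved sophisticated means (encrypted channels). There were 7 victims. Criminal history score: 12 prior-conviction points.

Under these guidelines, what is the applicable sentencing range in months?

56-64 months

Base offense level for insurance fraud: 16.
R1 applies (level before this adjustment is 16 ≥ 9, so +3): 16 + 3 = 19.
R2 applies: 19 − 2 = 17.
R3 does not apply.
R5 applies: 17 + 2 = 19.
R6 applies: 19 + 4 = 23.
R8 does not apply.
Level 23 exceeds the maximum of 18; capped at 18.
Final offense level: 18.
Criminal history: 12 prior points → Category E (12+).
Level 18 falls in the 17-18 band.
Grid: Level 17-18 × Category E = 56-64 months.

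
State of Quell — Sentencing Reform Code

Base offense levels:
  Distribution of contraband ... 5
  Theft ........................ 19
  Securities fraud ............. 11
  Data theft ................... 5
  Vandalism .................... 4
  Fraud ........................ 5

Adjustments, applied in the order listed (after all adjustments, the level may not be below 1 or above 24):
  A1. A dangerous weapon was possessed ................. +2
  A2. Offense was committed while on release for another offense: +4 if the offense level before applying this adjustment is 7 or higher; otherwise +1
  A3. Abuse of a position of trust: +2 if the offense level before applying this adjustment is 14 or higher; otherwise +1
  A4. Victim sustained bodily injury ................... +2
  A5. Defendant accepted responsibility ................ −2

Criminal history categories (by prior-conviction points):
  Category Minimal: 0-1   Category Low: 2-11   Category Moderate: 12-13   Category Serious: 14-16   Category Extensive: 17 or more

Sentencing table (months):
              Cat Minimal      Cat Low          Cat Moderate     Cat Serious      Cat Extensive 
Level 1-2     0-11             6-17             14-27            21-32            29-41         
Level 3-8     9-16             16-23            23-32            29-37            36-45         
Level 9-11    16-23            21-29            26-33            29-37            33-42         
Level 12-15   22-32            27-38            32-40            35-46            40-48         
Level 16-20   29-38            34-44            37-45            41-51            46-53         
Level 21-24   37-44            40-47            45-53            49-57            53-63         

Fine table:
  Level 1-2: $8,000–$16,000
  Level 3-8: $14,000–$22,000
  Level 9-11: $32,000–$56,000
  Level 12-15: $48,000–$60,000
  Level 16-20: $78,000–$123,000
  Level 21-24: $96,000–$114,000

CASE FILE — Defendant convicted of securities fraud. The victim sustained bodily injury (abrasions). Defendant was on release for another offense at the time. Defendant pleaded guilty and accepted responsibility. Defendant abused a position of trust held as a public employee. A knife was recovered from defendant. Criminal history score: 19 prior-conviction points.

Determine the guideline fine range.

$78,000–$123,000

Base offense level for securities fraud: 11.
A1 applies: 11 + 2 = 13.
A2 applies (level before this adjustment is 13 ≥ 7, so +4): 13 + 4 = 17.
A3 applies (level before this adjustment is 17 ≥ 14, so +2): 17 + 2 = 19.
A4 applies: 19 + 2 = 21.
A5 applies: 21 − 2 = 19.
Final offense level: 19.
Level 19 falls in the 16-20 band.
Fine table: Level 16-20 → $78,000–$123,000.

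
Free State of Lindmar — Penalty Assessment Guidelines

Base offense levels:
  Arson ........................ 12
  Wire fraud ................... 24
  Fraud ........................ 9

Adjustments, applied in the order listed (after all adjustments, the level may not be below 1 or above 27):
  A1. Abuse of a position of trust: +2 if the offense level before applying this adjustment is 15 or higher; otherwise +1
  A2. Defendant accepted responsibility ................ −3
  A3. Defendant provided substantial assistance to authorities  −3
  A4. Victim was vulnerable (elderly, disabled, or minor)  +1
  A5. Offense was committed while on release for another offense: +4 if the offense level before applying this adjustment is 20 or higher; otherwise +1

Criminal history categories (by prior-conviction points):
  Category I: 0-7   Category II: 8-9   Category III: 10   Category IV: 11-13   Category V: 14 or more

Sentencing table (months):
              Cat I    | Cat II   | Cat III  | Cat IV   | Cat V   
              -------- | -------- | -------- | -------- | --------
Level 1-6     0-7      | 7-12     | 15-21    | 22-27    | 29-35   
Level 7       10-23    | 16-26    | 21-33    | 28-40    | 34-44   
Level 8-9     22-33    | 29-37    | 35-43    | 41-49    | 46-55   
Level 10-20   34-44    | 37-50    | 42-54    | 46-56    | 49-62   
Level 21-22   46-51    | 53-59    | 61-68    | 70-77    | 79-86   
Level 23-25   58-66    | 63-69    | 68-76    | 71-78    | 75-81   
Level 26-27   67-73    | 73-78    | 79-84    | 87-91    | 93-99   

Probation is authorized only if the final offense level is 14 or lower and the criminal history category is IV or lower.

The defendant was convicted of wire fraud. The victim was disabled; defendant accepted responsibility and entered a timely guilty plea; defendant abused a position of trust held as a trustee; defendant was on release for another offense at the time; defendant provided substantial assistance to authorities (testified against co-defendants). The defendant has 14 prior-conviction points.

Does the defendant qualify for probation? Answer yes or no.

No

Base offense level for wire fraud: 24.
A1 applies (level before this adjustment is 24 ≥ 15, so +2): 24 + 2 = 26.
A2 applies: 26 − 3 = 23.
A3 applies: 23 − 3 = 20.
A4 applies: 20 + 1 = 21.
A5 applies (level before this adjustment is 21 ≥ 20, so +4): 21 + 4 = 25.
Final offense level: 25.
Criminal history: 14 prior points → Category V (14+).
Level 25 falls in the 23-25 band.
Grid: Level 23-25 × Category V = 75-81 months.
Probation check: level 25 > 14 and category V > IV → not eligible.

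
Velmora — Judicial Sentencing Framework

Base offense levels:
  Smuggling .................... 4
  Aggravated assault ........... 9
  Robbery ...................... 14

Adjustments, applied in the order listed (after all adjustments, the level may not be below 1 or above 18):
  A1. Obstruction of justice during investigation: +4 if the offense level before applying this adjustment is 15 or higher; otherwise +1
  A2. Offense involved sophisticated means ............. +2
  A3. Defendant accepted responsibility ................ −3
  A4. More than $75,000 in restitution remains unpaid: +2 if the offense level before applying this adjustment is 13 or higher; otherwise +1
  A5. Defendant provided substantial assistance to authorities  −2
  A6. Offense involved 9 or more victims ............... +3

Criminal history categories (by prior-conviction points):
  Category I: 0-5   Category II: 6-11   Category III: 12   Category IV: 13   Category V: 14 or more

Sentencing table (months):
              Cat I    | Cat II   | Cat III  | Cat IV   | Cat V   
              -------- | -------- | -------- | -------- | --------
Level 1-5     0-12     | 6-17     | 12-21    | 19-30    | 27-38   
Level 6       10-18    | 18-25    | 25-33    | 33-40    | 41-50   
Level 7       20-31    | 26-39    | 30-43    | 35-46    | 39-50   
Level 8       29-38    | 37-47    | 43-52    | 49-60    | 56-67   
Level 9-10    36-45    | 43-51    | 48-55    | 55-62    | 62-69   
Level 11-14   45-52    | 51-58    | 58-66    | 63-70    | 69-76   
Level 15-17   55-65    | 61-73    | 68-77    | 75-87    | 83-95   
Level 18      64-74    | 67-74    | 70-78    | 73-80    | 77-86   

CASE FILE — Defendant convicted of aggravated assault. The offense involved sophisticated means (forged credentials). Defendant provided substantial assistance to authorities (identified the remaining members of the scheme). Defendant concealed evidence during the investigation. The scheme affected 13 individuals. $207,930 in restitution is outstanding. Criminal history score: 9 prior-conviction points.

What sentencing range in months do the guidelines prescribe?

Base offense level for aggravated assault: 9.
A1 applies (level before this adjustment is 9 < 15, so +1): 9 + 1 = 10.
A2 applies: 10 + 2 = 12.
A4 applies (level before this adjustment is 12 < 13, so +1): 12 + 1 = 13.
A5 applies: 13 − 2 = 11.
A6 applies: 11 + 3 = 14.
Final offense level: 14.
Criminal history: 9 prior points → Category II (6-11).
Level 14 falls in the 11-14 band.
Grid: Level 11-14 × Category II = 51-58 months.

51-58 months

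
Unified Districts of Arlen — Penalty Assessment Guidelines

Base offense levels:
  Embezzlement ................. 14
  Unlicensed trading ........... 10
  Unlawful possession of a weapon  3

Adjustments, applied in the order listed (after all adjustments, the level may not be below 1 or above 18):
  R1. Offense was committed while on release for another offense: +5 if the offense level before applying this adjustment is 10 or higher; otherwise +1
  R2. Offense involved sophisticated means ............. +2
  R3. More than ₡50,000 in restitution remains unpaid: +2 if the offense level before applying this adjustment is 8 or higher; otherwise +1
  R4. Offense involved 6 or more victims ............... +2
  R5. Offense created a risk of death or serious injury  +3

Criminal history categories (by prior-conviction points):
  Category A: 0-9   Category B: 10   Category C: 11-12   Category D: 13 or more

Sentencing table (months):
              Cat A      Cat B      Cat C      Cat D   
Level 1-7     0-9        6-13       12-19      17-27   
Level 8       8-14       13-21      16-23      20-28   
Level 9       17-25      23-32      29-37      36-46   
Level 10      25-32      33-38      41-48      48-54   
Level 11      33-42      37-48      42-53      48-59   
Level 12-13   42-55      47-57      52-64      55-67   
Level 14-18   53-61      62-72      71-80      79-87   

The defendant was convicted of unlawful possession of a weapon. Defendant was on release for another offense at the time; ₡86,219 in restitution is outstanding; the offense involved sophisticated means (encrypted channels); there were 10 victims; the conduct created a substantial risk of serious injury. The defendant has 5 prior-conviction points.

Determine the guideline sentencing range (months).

Base offense level for unlawful possession of a weapon: 3.
R1 applies (level before this adjustment is 3 < 10, so +1): 3 + 1 = 4.
R2 applies: 4 + 2 = 6.
R3 applies (level before this adjustment is 6 < 8, so +1): 6 + 1 = 7.
R4 applies: 7 + 2 = 9.
R5 applies: 9 + 3 = 12.
Final offense level: 12.
Criminal history: 5 prior points → Category A (0-9).
Level 12 falls in the 12-13 band.
Grid: Level 12-13 × Category A = 42-55 months.

42-55 months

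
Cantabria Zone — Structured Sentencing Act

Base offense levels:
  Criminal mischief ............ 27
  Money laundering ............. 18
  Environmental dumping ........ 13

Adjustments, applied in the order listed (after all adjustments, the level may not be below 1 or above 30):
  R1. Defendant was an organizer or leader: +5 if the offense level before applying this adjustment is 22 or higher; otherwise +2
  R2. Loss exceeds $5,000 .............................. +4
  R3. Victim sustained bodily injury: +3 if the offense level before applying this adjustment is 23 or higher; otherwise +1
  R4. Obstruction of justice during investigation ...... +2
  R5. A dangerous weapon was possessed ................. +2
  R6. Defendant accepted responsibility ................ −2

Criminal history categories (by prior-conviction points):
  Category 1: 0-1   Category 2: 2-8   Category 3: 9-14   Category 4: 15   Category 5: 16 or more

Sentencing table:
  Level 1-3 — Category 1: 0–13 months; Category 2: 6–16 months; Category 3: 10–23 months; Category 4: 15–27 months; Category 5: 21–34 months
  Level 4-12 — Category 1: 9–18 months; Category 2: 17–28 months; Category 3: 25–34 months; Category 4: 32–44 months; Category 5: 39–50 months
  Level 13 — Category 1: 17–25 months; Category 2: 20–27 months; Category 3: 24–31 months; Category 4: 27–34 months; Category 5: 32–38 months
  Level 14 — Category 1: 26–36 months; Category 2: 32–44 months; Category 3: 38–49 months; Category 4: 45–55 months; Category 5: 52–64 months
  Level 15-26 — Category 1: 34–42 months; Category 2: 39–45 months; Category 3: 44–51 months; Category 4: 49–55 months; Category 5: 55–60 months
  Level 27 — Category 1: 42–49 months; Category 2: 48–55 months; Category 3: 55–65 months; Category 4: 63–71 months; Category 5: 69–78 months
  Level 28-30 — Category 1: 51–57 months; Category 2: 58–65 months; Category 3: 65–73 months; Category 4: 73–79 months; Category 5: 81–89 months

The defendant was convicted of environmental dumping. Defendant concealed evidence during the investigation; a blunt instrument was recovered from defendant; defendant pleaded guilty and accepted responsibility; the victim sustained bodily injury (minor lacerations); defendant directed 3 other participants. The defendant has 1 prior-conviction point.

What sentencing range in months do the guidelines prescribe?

Base offense level for environmental dumping: 13.
R1 applies (level before this adjustment is 13 < 22, so +2): 13 + 2 = 15.
R2 does not apply.
R3 applies (level before this adjustment is 15 < 23, so +1): 15 + 1 = 16.
R4 applies: 16 + 2 = 18.
R5 applies: 18 + 2 = 20.
R6 applies: 20 − 2 = 18.
Final offense level: 18.
Criminal history: 1 prior point → Category 1 (0-1).
Level 18 falls in the 15-26 band.
Grid: Level 15-26 × Category 1 = 34-42 months.

34-42 months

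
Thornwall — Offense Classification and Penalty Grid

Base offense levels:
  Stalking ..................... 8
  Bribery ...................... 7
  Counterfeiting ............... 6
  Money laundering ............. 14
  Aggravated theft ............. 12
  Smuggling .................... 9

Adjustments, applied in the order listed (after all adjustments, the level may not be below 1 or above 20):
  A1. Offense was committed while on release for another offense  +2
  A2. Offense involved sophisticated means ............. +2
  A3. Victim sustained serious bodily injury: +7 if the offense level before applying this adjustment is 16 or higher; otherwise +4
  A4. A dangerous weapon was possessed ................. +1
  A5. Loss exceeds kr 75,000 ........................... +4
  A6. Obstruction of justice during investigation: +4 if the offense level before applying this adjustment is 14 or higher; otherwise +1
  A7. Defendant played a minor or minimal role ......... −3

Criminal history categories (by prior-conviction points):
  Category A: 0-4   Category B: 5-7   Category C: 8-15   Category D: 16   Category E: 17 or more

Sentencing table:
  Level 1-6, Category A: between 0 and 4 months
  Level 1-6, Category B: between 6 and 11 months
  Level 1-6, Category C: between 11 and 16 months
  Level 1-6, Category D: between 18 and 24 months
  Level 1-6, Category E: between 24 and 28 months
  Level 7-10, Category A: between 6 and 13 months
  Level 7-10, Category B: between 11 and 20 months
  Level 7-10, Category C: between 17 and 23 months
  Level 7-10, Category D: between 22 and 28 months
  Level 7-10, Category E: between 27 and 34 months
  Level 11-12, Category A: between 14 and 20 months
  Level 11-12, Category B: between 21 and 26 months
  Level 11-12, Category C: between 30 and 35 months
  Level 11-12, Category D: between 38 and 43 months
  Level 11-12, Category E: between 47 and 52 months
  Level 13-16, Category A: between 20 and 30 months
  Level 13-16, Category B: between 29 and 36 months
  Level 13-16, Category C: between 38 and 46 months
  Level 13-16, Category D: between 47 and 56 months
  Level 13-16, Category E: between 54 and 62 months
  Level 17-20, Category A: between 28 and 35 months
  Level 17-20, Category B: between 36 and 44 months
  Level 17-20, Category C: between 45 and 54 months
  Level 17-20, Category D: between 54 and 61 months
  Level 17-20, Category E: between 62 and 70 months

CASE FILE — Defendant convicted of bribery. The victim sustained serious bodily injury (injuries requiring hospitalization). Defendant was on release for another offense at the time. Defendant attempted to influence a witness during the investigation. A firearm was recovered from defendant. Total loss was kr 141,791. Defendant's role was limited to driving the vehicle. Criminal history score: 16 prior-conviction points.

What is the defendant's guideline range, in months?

54-61 months

Base offense level for bribery: 7.
A1 applies: 7 + 2 = 9.
A3 applies (level before this adjustment is 9 < 16, so +4): 9 + 4 = 13.
A4 applies: 13 + 1 = 14.
A5 applies: 14 + 4 = 18.
A6 applies (level before this adjustment is 18 ≥ 14, so +4): 18 + 4 = 22.
A7 applies: 22 − 3 = 19.
Final offense level: 19.
Criminal history: 16 prior points → Category D (16).
Level 19 falls in the 17-20 band.
Grid: Level 17-20 × Category D = 54-61 months.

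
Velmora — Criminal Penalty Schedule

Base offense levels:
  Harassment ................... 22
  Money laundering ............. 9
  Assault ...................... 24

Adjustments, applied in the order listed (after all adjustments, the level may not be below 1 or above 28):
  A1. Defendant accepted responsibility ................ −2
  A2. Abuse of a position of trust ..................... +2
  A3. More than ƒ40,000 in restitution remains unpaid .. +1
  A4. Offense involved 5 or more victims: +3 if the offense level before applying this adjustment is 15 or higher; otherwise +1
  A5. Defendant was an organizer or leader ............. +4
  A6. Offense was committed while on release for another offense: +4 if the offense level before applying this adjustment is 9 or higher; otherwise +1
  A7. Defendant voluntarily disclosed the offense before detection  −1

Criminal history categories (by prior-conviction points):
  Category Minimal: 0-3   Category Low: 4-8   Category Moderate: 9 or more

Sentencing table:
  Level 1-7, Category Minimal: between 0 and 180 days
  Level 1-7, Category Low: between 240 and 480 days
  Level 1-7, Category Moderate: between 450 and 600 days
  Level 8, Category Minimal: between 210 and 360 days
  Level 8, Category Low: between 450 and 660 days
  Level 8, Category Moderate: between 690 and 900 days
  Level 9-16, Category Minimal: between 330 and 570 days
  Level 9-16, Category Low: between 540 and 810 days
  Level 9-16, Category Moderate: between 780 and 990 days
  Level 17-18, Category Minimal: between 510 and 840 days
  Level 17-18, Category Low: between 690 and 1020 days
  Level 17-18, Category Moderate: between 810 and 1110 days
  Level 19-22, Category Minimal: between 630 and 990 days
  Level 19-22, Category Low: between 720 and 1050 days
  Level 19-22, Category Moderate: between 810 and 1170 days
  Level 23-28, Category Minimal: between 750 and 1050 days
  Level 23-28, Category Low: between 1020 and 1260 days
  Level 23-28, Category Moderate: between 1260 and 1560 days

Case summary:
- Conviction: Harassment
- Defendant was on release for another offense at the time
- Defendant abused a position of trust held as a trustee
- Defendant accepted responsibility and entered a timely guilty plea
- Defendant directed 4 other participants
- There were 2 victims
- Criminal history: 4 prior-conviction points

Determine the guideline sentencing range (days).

Base offense level for harassment: 22.
A1 applies: 22 − 2 = 20.
A2 applies: 20 + 2 = 22.
A3 does not apply.
A5 applies: 22 + 4 = 26.
A6 applies (level before this adjustment is 26 ≥ 9, so +4): 26 + 4 = 30.
Level 30 exceeds the maximum of 28; capped at 28.
Final offense level: 28.
Criminal history: 4 prior points → Category Low (4-8).
Level 28 falls in the 23-28 band.
Grid: Level 23-28 × Category Low = 1020-1260 days.

1020-1260 days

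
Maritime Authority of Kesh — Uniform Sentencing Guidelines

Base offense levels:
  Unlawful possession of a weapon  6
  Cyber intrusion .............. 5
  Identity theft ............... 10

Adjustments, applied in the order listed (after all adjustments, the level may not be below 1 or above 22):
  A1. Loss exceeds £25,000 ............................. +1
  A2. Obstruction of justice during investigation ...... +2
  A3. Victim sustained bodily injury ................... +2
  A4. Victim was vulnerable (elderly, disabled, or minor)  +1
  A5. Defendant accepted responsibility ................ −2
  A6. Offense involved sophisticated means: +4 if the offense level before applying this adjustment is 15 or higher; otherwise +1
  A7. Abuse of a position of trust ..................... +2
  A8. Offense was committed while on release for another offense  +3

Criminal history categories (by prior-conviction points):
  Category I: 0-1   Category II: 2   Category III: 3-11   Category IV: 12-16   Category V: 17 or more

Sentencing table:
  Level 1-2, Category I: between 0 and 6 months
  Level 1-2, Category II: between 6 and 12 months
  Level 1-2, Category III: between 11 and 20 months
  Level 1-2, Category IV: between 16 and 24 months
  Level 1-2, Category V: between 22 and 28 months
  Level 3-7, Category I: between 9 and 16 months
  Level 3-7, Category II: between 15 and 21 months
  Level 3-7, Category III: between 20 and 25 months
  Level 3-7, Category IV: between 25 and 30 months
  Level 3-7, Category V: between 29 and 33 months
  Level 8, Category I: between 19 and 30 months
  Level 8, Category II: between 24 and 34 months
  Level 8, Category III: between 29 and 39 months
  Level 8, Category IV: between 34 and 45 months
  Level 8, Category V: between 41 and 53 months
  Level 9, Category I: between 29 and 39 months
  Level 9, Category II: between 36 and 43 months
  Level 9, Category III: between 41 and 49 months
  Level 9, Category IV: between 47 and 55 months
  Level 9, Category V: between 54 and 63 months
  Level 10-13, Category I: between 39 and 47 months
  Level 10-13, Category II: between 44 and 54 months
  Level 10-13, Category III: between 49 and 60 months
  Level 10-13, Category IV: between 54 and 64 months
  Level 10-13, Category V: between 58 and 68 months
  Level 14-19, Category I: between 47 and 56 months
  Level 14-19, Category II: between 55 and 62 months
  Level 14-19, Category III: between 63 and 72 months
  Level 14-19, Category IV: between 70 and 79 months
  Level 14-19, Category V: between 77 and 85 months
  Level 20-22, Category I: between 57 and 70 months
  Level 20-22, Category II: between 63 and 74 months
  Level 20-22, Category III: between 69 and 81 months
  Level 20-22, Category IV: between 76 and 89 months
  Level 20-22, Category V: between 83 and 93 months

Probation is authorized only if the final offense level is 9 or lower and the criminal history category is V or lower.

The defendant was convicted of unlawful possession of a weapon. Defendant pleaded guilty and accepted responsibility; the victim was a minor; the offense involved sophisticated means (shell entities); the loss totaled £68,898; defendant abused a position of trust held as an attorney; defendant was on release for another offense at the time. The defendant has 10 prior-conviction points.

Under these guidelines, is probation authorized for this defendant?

Base offense level for unlawful possession of a weapon: 6.
A1 applies: 6 + 1 = 7.
A4 applies: 7 + 1 = 8.
A5 applies: 8 − 2 = 6.
A6 applies (level before this adjustment is 6 < 15, so +1): 6 + 1 = 7.
A7 applies: 7 + 2 = 9.
A8 applies: 9 + 3 = 12.
Final offense level: 12.
Criminal history: 10 prior points → Category III (3-11).
Level 12 falls in the 10-13 band.
Grid: Level 10-13 × Category III = 49-60 months.
Probation check: level 12 > 9 and category III ≤ V → not eligible.

No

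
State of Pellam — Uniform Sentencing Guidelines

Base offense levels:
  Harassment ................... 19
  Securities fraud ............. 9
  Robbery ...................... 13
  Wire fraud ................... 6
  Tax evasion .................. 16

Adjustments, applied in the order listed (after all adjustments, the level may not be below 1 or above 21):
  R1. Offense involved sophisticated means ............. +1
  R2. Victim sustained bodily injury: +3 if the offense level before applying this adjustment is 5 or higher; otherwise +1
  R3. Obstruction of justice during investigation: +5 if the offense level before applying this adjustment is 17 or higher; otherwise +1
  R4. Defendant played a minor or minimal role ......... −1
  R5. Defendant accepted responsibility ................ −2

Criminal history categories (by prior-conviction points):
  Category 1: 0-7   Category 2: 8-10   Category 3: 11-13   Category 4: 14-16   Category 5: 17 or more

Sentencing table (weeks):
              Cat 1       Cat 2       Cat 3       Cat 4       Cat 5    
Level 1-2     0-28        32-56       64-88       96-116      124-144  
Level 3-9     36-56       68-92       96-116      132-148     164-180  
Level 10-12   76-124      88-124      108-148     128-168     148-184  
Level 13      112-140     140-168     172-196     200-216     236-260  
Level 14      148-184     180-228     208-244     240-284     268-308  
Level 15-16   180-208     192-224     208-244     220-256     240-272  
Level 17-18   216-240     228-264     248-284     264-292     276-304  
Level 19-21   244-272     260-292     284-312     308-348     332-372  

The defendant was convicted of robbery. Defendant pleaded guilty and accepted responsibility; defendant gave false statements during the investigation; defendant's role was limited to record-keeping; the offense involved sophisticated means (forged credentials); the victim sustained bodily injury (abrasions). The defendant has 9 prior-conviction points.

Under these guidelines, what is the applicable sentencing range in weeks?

260-292 weeks

Base offense level for robbery: 13.
R1 applies: 13 + 1 = 14.
R2 applies (level before this adjustment is 14 ≥ 5, so +3): 14 + 3 = 17.
R3 applies (level before this adjustment is 17 ≥ 17, so +5): 17 + 5 = 22.
R4 applies: 22 − 1 = 21.
R5 applies: 21 − 2 = 19.
Final offense level: 19.
Criminal history: 9 prior points → Category 2 (8-10).
Level 19 falls in the 19-21 band.
Grid: Level 19-21 × Category 2 = 260-292 weeks.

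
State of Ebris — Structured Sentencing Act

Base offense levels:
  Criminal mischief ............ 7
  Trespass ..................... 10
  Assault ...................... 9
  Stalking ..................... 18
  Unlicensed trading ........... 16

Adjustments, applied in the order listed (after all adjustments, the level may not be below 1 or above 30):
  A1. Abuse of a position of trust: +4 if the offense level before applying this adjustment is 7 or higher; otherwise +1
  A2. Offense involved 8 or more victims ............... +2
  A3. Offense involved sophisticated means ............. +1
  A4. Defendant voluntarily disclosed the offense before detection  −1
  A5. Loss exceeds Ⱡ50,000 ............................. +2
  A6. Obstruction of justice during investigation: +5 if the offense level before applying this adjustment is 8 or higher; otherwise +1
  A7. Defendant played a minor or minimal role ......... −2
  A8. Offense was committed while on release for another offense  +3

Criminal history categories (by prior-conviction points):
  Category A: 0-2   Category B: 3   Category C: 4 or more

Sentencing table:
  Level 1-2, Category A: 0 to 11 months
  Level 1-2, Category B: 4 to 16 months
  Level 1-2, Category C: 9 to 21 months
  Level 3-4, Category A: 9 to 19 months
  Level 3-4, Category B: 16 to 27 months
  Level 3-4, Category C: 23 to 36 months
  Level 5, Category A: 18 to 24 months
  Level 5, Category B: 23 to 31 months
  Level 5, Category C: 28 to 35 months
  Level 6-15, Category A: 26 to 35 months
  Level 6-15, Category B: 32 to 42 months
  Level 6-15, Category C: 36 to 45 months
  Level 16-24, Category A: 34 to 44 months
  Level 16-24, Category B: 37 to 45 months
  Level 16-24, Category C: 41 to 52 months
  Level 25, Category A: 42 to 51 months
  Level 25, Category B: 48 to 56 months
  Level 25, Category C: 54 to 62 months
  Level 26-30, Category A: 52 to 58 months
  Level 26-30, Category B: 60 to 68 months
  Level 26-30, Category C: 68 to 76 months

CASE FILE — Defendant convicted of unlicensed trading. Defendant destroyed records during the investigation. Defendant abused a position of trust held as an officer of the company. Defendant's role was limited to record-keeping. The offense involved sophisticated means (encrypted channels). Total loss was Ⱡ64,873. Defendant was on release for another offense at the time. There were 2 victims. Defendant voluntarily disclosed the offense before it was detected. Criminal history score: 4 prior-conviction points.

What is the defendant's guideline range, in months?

Base offense level for unlicensed trading: 16.
A1 applies (level before this adjustment is 16 ≥ 7, so +4): 16 + 4 = 20.
A2 does not apply.
A3 applies: 20 + 1 = 21.
A4 applies: 21 − 1 = 20.
A5 applies: 20 + 2 = 22.
A6 applies (level before this adjustment is 22 ≥ 8, so +5): 22 + 5 = 27.
A7 applies: 27 − 2 = 25.
A8 applies: 25 + 3 = 28.
Final offense level: 28.
Criminal history: 4 prior points → Category C (4+).
Level 28 falls in the 26-30 band.
Grid: Level 26-30 × Category C = 68-76 months.

68-76 months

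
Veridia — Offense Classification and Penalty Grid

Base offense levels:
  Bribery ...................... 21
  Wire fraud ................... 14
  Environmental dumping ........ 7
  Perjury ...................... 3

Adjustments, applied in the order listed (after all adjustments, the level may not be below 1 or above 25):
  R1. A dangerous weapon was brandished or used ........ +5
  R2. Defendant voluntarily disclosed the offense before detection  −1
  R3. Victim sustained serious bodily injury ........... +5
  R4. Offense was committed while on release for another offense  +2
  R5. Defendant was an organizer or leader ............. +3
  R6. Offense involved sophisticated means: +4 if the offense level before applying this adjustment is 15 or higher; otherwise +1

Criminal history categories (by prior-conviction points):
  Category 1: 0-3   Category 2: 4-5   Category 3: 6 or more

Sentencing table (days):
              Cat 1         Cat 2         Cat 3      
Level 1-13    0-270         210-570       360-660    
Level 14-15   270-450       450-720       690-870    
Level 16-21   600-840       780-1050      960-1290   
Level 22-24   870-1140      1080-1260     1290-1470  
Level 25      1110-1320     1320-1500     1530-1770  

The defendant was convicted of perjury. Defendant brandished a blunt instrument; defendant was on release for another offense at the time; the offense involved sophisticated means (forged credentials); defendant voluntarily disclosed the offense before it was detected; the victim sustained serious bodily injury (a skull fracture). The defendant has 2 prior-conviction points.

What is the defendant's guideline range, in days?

270-450 days

Base offense level for perjury: 3.
R1 applies: 3 + 5 = 8.
R2 applies: 8 − 1 = 7.
R3 applies: 7 + 5 = 12.
R4 applies: 12 + 2 = 14.
R5 does not apply.
R6 applies (level before this adjustment is 14 < 15, so +1): 14 + 1 = 15.
Final offense level: 15.
Criminal history: 2 prior points → Category 1 (0-3).
Level 15 falls in the 14-15 band.
Grid: Level 14-15 × Category 1 = 270-450 days.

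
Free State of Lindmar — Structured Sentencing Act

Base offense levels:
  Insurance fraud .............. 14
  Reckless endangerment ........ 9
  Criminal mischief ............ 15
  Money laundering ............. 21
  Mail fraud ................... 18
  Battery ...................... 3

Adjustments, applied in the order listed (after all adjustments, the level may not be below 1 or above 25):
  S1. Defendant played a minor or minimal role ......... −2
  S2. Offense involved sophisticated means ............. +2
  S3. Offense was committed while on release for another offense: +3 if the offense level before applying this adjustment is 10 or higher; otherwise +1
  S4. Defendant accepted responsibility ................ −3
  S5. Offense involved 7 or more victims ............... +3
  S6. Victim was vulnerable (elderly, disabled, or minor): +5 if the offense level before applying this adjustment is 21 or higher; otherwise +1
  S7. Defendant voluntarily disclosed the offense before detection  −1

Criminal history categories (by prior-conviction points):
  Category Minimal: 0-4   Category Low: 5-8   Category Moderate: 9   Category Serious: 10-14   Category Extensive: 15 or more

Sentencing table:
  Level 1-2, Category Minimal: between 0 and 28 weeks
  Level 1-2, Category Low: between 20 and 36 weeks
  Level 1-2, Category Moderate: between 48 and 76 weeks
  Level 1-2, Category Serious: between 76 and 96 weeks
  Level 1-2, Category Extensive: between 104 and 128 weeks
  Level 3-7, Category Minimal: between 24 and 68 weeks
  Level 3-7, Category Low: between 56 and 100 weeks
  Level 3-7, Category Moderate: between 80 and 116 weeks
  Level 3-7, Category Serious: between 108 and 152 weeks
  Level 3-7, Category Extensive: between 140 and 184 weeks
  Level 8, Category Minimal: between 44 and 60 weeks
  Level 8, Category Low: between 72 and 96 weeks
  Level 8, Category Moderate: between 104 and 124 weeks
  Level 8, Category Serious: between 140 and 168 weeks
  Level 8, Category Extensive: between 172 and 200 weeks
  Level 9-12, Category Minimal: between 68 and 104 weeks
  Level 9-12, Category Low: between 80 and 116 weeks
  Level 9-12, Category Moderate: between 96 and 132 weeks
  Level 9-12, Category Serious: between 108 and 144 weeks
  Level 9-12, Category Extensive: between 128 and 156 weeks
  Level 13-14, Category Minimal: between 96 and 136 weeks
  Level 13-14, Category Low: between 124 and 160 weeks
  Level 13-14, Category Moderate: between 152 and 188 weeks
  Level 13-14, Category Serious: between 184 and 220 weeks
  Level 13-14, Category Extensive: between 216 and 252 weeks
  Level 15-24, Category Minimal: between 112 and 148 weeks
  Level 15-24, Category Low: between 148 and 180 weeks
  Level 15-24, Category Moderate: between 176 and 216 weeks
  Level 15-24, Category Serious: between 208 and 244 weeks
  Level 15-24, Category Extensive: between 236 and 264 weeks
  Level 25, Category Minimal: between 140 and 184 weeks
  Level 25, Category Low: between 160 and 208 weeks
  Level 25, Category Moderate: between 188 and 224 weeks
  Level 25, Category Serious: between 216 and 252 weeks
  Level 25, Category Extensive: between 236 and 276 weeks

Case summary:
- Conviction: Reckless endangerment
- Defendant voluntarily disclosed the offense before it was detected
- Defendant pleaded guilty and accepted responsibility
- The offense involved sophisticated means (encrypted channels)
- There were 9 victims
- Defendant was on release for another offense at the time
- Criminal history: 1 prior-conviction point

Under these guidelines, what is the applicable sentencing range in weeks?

Base offense level for reckless endangerment: 9.
S2 applies: 9 + 2 = 11.
S3 applies (level before this adjustment is 11 ≥ 10, so +3): 11 + 3 = 14.
S4 applies: 14 − 3 = 11.
S5 applies: 11 + 3 = 14.
S7 applies: 14 − 1 = 13.
Final offense level: 13.
Criminal history: 1 prior point → Category Minimal (0-4).
Level 13 falls in the 13-14 band.
Grid: Level 13-14 × Category Minimal = 96-136 weeks.

96-136 weeks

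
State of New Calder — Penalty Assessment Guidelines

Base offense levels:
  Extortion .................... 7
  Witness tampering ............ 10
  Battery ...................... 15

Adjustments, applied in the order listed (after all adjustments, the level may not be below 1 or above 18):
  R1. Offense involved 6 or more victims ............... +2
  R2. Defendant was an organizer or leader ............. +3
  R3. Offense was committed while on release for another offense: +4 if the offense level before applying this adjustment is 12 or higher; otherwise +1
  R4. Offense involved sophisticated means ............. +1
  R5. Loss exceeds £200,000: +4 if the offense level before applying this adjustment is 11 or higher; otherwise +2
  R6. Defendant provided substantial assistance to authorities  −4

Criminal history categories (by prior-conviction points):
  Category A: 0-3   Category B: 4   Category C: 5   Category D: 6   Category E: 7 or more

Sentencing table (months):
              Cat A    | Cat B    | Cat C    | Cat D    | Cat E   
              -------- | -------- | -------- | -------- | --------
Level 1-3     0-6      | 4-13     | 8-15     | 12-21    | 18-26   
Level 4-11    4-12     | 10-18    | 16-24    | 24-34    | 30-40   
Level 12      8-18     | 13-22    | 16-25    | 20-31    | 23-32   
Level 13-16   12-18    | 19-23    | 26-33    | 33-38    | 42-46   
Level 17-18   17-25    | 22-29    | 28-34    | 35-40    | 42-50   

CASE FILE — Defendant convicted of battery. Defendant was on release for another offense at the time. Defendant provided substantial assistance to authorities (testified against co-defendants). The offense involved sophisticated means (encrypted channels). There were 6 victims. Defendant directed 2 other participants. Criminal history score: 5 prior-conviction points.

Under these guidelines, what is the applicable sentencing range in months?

Base offense level for battery: 15.
R1 applies: 15 + 2 = 17.
R2 applies: 17 + 3 = 20.
R3 applies (level before this adjustment is 20 ≥ 12, so +4): 20 + 4 = 24.
R4 applies: 24 + 1 = 25.
R6 applies: 25 − 4 = 21.
Level 21 exceeds the maximum of 18; capped at 18.
Final offense level: 18.
Criminal history: 5 prior points → Category C (5).
Level 18 falls in the 17-18 band.
Grid: Level 17-18 × Category C = 28-34 months.

28-34 months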